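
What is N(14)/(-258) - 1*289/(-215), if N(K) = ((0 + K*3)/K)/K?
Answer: 8087/6020 ≈ 1.3434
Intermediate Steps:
N(K) = 3/K (N(K) = ((0 + 3*K)/K)/K = ((3*K)/K)/K = 3/K)
N(14)/(-258) - 1*289/(-215) = (3/14)/(-258) - 1*289/(-215) = (3*(1/14))*(-1/258) - 289*(-1/215) = (3/14)*(-1/258) + 289/215 = -1/1204 + 289/215 = 8087/6020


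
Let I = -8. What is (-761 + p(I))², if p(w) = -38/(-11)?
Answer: 69438889/121 ≈ 5.7388e+5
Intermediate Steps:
p(w) = 38/11 (p(w) = -38*(-1/11) = 38/11)
(-761 + p(I))² = (-761 + 38/11)² = (-8333/11)² = 69438889/121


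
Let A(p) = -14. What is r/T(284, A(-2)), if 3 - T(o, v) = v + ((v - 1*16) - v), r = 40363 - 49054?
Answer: -2897/11 ≈ -263.36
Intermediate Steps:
r = -8691
T(o, v) = 19 - v (T(o, v) = 3 - (v + ((v - 1*16) - v)) = 3 - (v + ((v - 16) - v)) = 3 - (v + ((-16 + v) - v)) = 3 - (v - 16) = 3 - (-16 + v) = 3 + (16 - v) = 19 - v)
r/T(284, A(-2)) = -8691/(19 - 1*(-14)) = -8691/(19 + 14) = -8691/33 = -8691*1/33 = -2897/11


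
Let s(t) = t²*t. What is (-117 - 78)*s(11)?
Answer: -259545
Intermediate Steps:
s(t) = t³
(-117 - 78)*s(11) = (-117 - 78)*11³ = -195*1331 = -259545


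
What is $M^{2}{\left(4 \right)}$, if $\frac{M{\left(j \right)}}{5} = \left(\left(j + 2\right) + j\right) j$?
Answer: $40000$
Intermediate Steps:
$M{\left(j \right)} = 5 j \left(2 + 2 j\right)$ ($M{\left(j \right)} = 5 \left(\left(j + 2\right) + j\right) j = 5 \left(\left(2 + j\right) + j\right) j = 5 \left(2 + 2 j\right) j = 5 j \left(2 + 2 j\right)$)
$M^{2}{\left(4 \right)} = \left(10 \cdot 4 \left(1 + 4\right)\right)^{2} = \left(10 \cdot 4 \cdot 5\right)^{2} = 200^{2} = 40000$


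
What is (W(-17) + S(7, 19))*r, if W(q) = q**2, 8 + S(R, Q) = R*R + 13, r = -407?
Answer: -139601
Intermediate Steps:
S(R, Q) = 5 + R**2 (S(R, Q) = -8 + (R*R + 13) = -8 + (R**2 + 13) = -8 + (13 + R**2) = 5 + R**2)
(W(-17) + S(7, 19))*r = ((-17)**2 + (5 + 7**2))*(-407) = (289 + (5 + 49))*(-407) = (289 + 54)*(-407) = 343*(-407) = -139601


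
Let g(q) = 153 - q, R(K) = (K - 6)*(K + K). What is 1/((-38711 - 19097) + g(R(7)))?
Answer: -1/57669 ≈ -1.7340e-5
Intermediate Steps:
R(K) = 2*K*(-6 + K) (R(K) = (-6 + K)*(2*K) = 2*K*(-6 + K))
1/((-38711 - 19097) + g(R(7))) = 1/((-38711 - 19097) + (153 - 2*7*(-6 + 7))) = 1/(-57808 + (153 - 2*7)) = 1/(-57808 + (153 - 1*14)) = 1/(-57808 + (153 - 14)) = 1/(-57808 + 139) = 1/(-57669) = -1/57669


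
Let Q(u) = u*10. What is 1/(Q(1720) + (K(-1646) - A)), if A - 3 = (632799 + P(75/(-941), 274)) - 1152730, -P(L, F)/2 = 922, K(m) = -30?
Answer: 1/538942 ≈ 1.8555e-6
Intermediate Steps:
P(L, F) = -1844 (P(L, F) = -2*922 = -1844)
A = -521772 (A = 3 + ((632799 - 1844) - 1152730) = 3 + (630955 - 1152730) = 3 - 521775 = -521772)
Q(u) = 10*u
1/(Q(1720) + (K(-1646) - A)) = 1/(10*1720 + (-30 - 1*(-521772))) = 1/(17200 + (-30 + 521772)) = 1/(17200 + 521742) = 1/538942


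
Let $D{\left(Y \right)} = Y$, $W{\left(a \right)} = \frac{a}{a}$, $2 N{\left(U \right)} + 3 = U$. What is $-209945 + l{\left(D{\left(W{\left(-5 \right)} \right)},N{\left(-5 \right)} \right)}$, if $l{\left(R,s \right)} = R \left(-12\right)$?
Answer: $-209957$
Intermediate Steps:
$N{\left(U \right)} = - \frac{3}{2} + \frac{U}{2}$
$W{\left(a \right)} = 1$
$l{\left(R,s \right)} = - 12 R$
$-209945 + l{\left(D{\left(W{\left(-5 \right)} \right)},N{\left(-5 \right)} \right)} = -209945 - 12 = -209957$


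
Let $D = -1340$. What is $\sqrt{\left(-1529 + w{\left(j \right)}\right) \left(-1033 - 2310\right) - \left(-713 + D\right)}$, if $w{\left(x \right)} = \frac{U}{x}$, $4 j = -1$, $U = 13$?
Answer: $2 \sqrt{1321834} \approx 2299.4$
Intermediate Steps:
$j = - \frac{1}{4}$ ($j = \frac{1}{4} \left(-1\right) = - \frac{1}{4} \approx -0.25$)
$w{\left(x \right)} = \frac{13}{x}$
$\sqrt{\left(-1529 + w{\left(j \right)}\right) \left(-1033 - 2310\right) - \left(-713 + D\right)} = \sqrt{\left(-1529 + \frac{13}{- \frac{1}{4}}\right) \left(-1033 - 2310\right) + \left(713 - -1340\right)} = \sqrt{\left(-1529 + 13 \left(-4\right)\right) \left(-3343\right) + \left(713 + 1340\right)} = \sqrt{\left(-1529 - 52\right) \left(-3343\right) + 2053} = \sqrt{\left(-1581\right) \left(-3343\right) + 2053} = \sqrt{5285283 + 2053} = \sqrt{5287336} = 2 \sqrt{1321834}$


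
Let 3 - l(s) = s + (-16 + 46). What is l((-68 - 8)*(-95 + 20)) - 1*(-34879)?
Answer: 29152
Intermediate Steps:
l(s) = -27 - s (l(s) = 3 - (s + (-16 + 46)) = 3 - (s + 30) = 3 - (30 + s) = 3 + (-30 - s) = -27 - s)
l((-68 - 8)*(-95 + 20)) - 1*(-34879) = (-27 - (-68 - 8)*(-95 + 20)) - 1*(-34879) = (-27 - (-76)*(-75)) + 34879 = (-27 - 1*5700) + 34879 = (-27 - 5700) + 34879 = -5727 + 34879 = 29152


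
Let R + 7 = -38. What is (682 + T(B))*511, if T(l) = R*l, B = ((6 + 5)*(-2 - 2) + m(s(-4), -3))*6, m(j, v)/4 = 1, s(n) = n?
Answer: 5867302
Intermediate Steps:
R = -45 (R = -7 - 38 = -45)
m(j, v) = 4 (m(j, v) = 4*1 = 4)
B = -240 (B = ((6 + 5)*(-2 - 2) + 4)*6 = (11*(-4) + 4)*6 = (-44 + 4)*6 = -40*6 = -240)
T(l) = -45*l
(682 + T(B))*511 = (682 - 45*(-240))*511 = (682 + 10800)*511 = 11482*511 = 5867302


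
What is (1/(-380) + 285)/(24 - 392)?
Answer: -108299/139840 ≈ -0.77445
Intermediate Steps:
(1/(-380) + 285)/(24 - 392) = (-1/380 + 285)/(-368) = (108299/380)*(-1/368) = -108299/139840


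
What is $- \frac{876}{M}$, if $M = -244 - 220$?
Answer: $\frac{219}{116} \approx 1.8879$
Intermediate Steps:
$M = -464$
$- \frac{876}{M} = - \frac{876}{-464} = \left(-876\right) \left(- \frac{1}{464}\right) = \frac{219}{116}$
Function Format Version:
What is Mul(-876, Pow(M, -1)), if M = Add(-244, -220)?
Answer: Rational(219, 116) ≈ 1.8879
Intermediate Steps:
M = -464
Mul(-876, Pow(M, -1)) = Mul(-876, Pow(-464, -1)) = Mul(-876, Rational(-1, 464)) = Rational(219, 116)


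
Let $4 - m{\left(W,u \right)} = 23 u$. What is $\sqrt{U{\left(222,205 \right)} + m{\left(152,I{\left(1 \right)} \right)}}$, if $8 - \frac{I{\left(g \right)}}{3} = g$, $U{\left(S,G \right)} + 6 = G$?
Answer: $2 i \sqrt{70} \approx 16.733 i$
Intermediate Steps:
$U{\left(S,G \right)} = -6 + G$
$I{\left(g \right)} = 24 - 3 g$
$m{\left(W,u \right)} = 4 - 23 u$
$\sqrt{U{\left(222,205 \right)} + m{\left(152,I{\left(1 \right)} \right)}} = \sqrt{\left(-6 + 205\right) + \left(4 - 23 \left(24 - 3\right)\right)} = \sqrt{199 + \left(4 - 23 \left(24 - 3\right)\right)} = \sqrt{199 + \left(4 - 483\right)} = \sqrt{199 - 479} = \sqrt{-280} = 2 i \sqrt{70}$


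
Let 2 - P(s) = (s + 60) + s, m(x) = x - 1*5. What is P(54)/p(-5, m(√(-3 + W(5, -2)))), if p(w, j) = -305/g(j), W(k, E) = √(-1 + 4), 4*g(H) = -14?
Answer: -581/305 ≈ -1.9049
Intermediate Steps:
g(H) = -7/2 (g(H) = (¼)*(-14) = -7/2)
W(k, E) = √3
m(x) = -5 + x (m(x) = x - 5 = -5 + x)
p(w, j) = 610/7 (p(w, j) = -305/(-7/2) = -305*(-2/7) = 610/7)
P(s) = -58 - 2*s (P(s) = 2 - ((s + 60) + s) = 2 - ((60 + s) + s) = 2 - (60 + 2*s) = 2 + (-60 - 2*s) = -58 - 2*s)
P(54)/p(-5, m(√(-3 + W(5, -2)))) = (-58 - 2*54)/(610/7) = (-58 - 108)*(7/610) = -166*7/610 = -581/305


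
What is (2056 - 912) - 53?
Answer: 1091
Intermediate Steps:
(2056 - 912) - 53 = 1144 - 53 = 1091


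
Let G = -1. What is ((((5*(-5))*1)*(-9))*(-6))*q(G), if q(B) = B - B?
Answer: 0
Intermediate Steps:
q(B) = 0
((((5*(-5))*1)*(-9))*(-6))*q(G) = ((((5*(-5))*1)*(-9))*(-6))*0 = ((-25*1*(-9))*(-6))*0 = (-25*(-9)*(-6))*0 = (225*(-6))*0 = -1350*0 = 0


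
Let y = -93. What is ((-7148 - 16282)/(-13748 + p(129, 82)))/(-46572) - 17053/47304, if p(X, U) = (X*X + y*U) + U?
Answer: -307908066203/853862318424 ≈ -0.36061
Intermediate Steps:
p(X, U) = X**2 - 92*U (p(X, U) = (X*X - 93*U) + U = (X**2 - 93*U) + U = X**2 - 92*U)
((-7148 - 16282)/(-13748 + p(129, 82)))/(-46572) - 17053/47304 = ((-7148 - 16282)/(-13748 + (129**2 - 92*82)))/(-46572) - 17053/47304 = -23430/(-13748 + (16641 - 7544))*(-1/46572) - 17053*1/47304 = -23430/(-13748 + 9097)*(-1/46572) - 17053/47304 = -23430/(-4651)*(-1/46572) - 17053/47304 = -23430*(-1/4651)*(-1/46572) - 17053/47304 = (23430/4651)*(-1/46572) - 17053/47304 = -3905/36101062 - 17053/47304 = -307908066203/853862318424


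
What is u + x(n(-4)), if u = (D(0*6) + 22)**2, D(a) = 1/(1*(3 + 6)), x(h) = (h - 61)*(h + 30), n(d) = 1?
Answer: -111059/81 ≈ -1371.1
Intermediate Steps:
x(h) = (-61 + h)*(30 + h)
D(a) = 1/9 (D(a) = 1/(1*9) = 1/9)
u = 39601/81 (u = (1/9 + 22)**2 = (199/9)**2 = 39601/81 ≈ 488.90)
u + x(n(-4)) = 39601/81 + (-1830 + 1**2 - 31*1) = 39601/81 + (-1830 + 1 - 31) = 39601/81 - 1860 = -111059/81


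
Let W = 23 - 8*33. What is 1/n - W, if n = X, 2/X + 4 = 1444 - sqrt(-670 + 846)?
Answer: 961 - 2*sqrt(11) ≈ 954.37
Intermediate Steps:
X = 2/(1440 - 4*sqrt(11)) (X = 2/(-4 + (1444 - sqrt(-670 + 846))) = 2/(-4 + (1444 - sqrt(176))) = 2/(-4 + (1444 - 4*sqrt(11))) = 2/(1440 - 4*sqrt(11)) ≈ 0.0014018)
n = 180/129589 + sqrt(11)/259178 ≈ 0.0014018
W = -241 (W = 23 - 264 = -241)
1/n - W = 1/(180/129589 + sqrt(11)/259178) - 1*(-241) = 1/(180/129589 + sqrt(11)/259178) + 241 = 241 + 1/(180/129589 + sqrt(11)/259178)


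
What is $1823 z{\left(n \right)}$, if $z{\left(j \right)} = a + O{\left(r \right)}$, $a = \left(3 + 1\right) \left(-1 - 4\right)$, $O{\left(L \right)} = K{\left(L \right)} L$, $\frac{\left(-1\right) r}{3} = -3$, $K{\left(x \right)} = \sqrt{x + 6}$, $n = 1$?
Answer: $-36460 + 16407 \sqrt{15} \approx 27084.0$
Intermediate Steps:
$K{\left(x \right)} = \sqrt{6 + x}$
$r = 9$ ($r = \left(-3\right) \left(-3\right) = 9$)
$O{\left(L \right)} = L \sqrt{6 + L}$ ($O{\left(L \right)} = \sqrt{6 + L} L = L \sqrt{6 + L}$)
$a = -20$ ($a = 4 \left(-5\right) = -20$)
$z{\left(j \right)} = -20 + 9 \sqrt{15}$ ($z{\left(j \right)} = -20 + 9 \sqrt{6 + 9} = -20 + 9 \sqrt{15}$)
$1823 z{\left(n \right)} = 1823 \left(-20 + 9 \sqrt{15}\right) = -36460 + 16407 \sqrt{15}$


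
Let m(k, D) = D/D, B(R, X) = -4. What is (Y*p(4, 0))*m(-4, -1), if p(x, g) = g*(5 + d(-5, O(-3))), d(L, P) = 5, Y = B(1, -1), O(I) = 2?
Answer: 0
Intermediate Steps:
Y = -4
m(k, D) = 1
p(x, g) = 10*g (p(x, g) = g*(5 + 5) = g*10 = 10*g)
(Y*p(4, 0))*m(-4, -1) = -40*0*1 = -4*0*1 = 0*1 = 0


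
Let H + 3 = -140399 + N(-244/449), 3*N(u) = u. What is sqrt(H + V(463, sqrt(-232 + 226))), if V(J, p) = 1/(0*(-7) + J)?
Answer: I*sqrt(54609854748353367)/623661 ≈ 374.7*I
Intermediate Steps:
N(u) = u/3
H = -189121738/1347 (H = -3 + (-140399 + (-244/449)/3) = -3 + (-140399 + (-244*1/449)/3) = -3 + (-140399 + (1/3)*(-244/449)) = -3 + (-140399 - 244/1347) = -3 - 189117697/1347 = -189121738/1347 ≈ -1.4040e+5)
V(J, p) = 1/J (V(J, p) = 1/(0 + J) = 1/J)
sqrt(H + V(463, sqrt(-232 + 226))) = sqrt(-189121738/1347 + 1/463) = sqrt(-87563363347/623661) = I*sqrt(54609854748353367)/623661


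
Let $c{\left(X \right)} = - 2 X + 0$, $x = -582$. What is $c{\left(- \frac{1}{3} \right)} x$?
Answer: $-388$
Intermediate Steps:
$c{\left(X \right)} = - 2 X$
$c{\left(- \frac{1}{3} \right)} x = - 2 \left(- \frac{1}{3}\right) \left(-582\right) = - 2 \left(\left(-1\right) \frac{1}{3}\right) \left(-582\right) = \left(-2\right) \left(- \frac{1}{3}\right) \left(-582\right) = \frac{2}{3} \left(-582\right) = -388$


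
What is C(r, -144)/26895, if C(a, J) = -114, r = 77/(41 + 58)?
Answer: -38/8965 ≈ -0.0042387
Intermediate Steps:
r = 7/9 (r = 77/99 = 77*(1/99) = 7/9 ≈ 0.77778)
C(r, -144)/26895 = -114/26895 = -114*1/26895 = -38/8965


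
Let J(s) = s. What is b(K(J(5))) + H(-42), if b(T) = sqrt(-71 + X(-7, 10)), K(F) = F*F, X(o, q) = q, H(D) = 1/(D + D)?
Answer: -1/84 + I*sqrt(61) ≈ -0.011905 + 7.8102*I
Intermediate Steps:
H(D) = 1/(2*D)
K(F) = F**2
b(T) = I*sqrt(61) (b(T) = sqrt(-71 + 10) = sqrt(-61) = I*sqrt(61))
b(K(J(5))) + H(-42) = I*sqrt(61) + (1/2)/(-42) = I*sqrt(61) + (1/2)*(-1/42) = I*sqrt(61) - 1/84 = -1/84 + I*sqrt(61)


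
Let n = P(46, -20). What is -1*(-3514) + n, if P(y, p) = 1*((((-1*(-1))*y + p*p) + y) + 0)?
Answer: 4006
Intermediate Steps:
P(y, p) = p² + 2*y (P(y, p) = 1*(((1*y + p²) + y) + 0) = 1*(((y + p²) + y) + 0) = 1*((p² + 2*y) + 0) = 1*(p² + 2*y) = p² + 2*y)
n = 492 (n = (-20)² + 2*46 = 400 + 92 = 492)
-1*(-3514) + n = -1*(-3514) + 492 = 3514 + 492 = 4006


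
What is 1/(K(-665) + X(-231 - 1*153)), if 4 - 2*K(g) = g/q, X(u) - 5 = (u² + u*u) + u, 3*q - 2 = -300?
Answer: 596/175540865 ≈ 3.3952e-6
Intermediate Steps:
q = -298/3 (q = ⅔ + (⅓)*(-300) = ⅔ - 100 = -298/3 ≈ -99.333)
X(u) = 5 + u + 2*u² (X(u) = 5 + ((u² + u*u) + u) = 5 + ((u² + u²) + u) = 5 + (2*u² + u) = 5 + (u + 2*u²) = 5 + u + 2*u²)
K(g) = 2 + 3*g/596 (K(g) = 2 - g/(2*(-298/3)) = 2 - g*(-3)/(2*298) = 2 - (-3)*g/596 = 2 + 3*g/596)
1/(K(-665) + X(-231 - 1*153)) = 1/((2 + (3/596)*(-665)) + (5 + (-231 - 1*153) + 2*(-231 - 1*153)²)) = 1/((2 - 1995/596) + (5 + (-231 - 153) + 2*(-231 - 153)²)) = 1/(-803/596 + (5 - 384 + 2*(-384)²)) = 1/(-803/596 + (5 - 384 + 2*147456)) = 1/(-803/596 + (5 - 384 + 294912)) = 1/(-803/596 + 294533) = 1/(175540865/596) = 596/175540865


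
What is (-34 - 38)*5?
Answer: -360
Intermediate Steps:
(-34 - 38)*5 = -72*5 = -360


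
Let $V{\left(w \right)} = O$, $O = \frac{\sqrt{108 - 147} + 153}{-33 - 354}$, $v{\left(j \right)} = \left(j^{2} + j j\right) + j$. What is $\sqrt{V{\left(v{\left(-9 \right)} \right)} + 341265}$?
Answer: $\frac{\sqrt{5678984286 - 43 i \sqrt{39}}}{129} \approx 584.18 - 1.3812 \cdot 10^{-5} i$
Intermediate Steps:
$v{\left(j \right)} = j + 2 j^{2}$ ($v{\left(j \right)} = \left(j^{2} + j^{2}\right) + j = 2 j^{2} + j = j + 2 j^{2}$)
$O = - \frac{17}{43} - \frac{i \sqrt{39}}{387}$ ($O = \frac{\sqrt{-39} + 153}{-387} = \left(i \sqrt{39} + 153\right) \left(- \frac{1}{387}\right) = \left(153 + i \sqrt{39}\right) \left(- \frac{1}{387}\right) = - \frac{17}{43} - \frac{i \sqrt{39}}{387} \approx -0.39535 - 0.016137 i$)
$V{\left(w \right)} = - \frac{17}{43} - \frac{i \sqrt{39}}{387}$
$\sqrt{V{\left(v{\left(-9 \right)} \right)} + 341265} = \sqrt{\left(- \frac{17}{43} - \frac{i \sqrt{39}}{387}\right) + 341265} = \sqrt{\frac{14674378}{43} - \frac{i \sqrt{39}}{387}}$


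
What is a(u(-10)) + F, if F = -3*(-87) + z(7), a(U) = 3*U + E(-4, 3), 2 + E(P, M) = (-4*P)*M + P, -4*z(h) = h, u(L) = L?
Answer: 1085/4 ≈ 271.25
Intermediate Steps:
z(h) = -h/4
E(P, M) = -2 + P - 4*M*P (E(P, M) = -2 + ((-4*P)*M + P) = -2 + (-4*M*P + P) = -2 + (P - 4*M*P) = -2 + P - 4*M*P)
a(U) = 42 + 3*U (a(U) = 3*U + (-2 - 4 - 4*3*(-4)) = 3*U + (-2 - 4 + 48) = 3*U + 42 = 42 + 3*U)
F = 1037/4 (F = -3*(-87) - ¼*7 = 261 - 7/4 = 1037/4 ≈ 259.25)
a(u(-10)) + F = (42 + 3*(-10)) + 1037/4 = (42 - 30) + 1037/4 = 12 + 1037/4 = 1085/4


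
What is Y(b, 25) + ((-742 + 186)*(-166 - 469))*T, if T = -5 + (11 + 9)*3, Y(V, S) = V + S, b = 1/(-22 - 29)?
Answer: 990334574/51 ≈ 1.9418e+7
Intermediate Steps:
b = -1/51 (b = 1/(-51) = -1/51 ≈ -0.019608)
Y(V, S) = S + V
T = 55 (T = -5 + 20*3 = -5 + 60 = 55)
Y(b, 25) + ((-742 + 186)*(-166 - 469))*T = (25 - 1/51) + ((-742 + 186)*(-166 - 469))*55 = 1274/51 - 556*(-635)*55 = 1274/51 + 353060*55 = 1274/51 + 19418300 = 990334574/51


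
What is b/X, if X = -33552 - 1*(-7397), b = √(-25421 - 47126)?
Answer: -I*√72547/26155 ≈ -0.010298*I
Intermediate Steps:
b = I*√72547 (b = √(-72547) = I*√72547 ≈ 269.35*I)
X = -26155 (X = -33552 + 7397 = -26155)
b/X = (I*√72547)/(-26155) = (I*√72547)*(-1/26155) = -I*√72547/26155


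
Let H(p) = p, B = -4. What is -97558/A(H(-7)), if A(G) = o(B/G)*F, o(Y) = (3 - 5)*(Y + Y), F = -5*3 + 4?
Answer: -341453/88 ≈ -3880.1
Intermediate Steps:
F = -11 (F = -15 + 4 = -11)
o(Y) = -4*Y
A(G) = -176/G (A(G) = -(-16)/G*(-11) = (16/G)*(-11) = -176/G)
-97558/A(H(-7)) = -97558/((-176/(-7))) = -97558/((-176*(-⅐))) = -97558/176/7 = -97558*7/176 = -341453/88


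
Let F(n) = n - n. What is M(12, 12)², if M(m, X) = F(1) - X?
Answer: 144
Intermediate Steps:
F(n) = 0
M(m, X) = -X (M(m, X) = 0 - X = -X)
M(12, 12)² = (-1*12)² = (-12)² = 144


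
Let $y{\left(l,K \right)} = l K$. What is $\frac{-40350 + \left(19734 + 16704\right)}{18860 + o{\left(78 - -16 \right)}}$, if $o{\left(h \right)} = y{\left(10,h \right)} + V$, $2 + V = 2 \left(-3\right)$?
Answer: $- \frac{489}{2474} \approx -0.19766$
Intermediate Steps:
$V = -8$ ($V = -2 + 2 \left(-3\right) = -2 - 6 = -8$)
$y{\left(l,K \right)} = K l$
$o{\left(h \right)} = -8 + 10 h$ ($o{\left(h \right)} = h 10 - 8 = 10 h - 8 = -8 + 10 h$)
$\frac{-40350 + \left(19734 + 16704\right)}{18860 + o{\left(78 - -16 \right)}} = \frac{-40350 + \left(19734 + 16704\right)}{18860 - \left(8 - 10 \left(78 - -16\right)\right)} = \frac{-40350 + 36438}{18860 - \left(8 - 10 \left(78 + 16\right)\right)} = - \frac{3912}{18860 + \left(-8 + 10 \cdot 94\right)} = - \frac{3912}{18860 + \left(-8 + 940\right)} = - \frac{3912}{18860 + 932} = - \frac{3912}{19792} = \left(-3912\right) \frac{1}{19792} = - \frac{489}{2474}$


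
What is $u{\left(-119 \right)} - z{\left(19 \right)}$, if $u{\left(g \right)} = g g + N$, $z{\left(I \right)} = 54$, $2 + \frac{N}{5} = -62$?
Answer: $13787$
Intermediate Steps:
$N = -320$ ($N = -10 + 5 \left(-62\right) = -10 - 310 = -320$)
$u{\left(g \right)} = -320 + g^{2}$ ($u{\left(g \right)} = g g - 320 = g^{2} - 320 = -320 + g^{2}$)
$u{\left(-119 \right)} - z{\left(19 \right)} = \left(-320 + \left(-119\right)^{2}\right) - 54 = \left(-320 + 14161\right) - 54 = 13841 - 54 = 13787$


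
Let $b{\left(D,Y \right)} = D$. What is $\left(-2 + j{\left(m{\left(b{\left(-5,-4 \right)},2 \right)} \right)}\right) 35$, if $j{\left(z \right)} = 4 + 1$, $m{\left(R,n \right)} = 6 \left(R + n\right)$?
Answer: $105$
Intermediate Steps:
$m{\left(R,n \right)} = 6 R + 6 n$
$j{\left(z \right)} = 5$
$\left(-2 + j{\left(m{\left(b{\left(-5,-4 \right)},2 \right)} \right)}\right) 35 = \left(-2 + 5\right) 35 = 3 \cdot 35 = 105$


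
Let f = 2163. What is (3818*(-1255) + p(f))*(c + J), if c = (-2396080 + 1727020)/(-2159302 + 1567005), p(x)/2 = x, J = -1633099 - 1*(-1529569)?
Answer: 293554259406038400/592297 ≈ 4.9562e+11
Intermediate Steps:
J = -103530 (J = -1633099 + 1529569 = -103530)
p(x) = 2*x
c = 669060/592297 (c = -669060/(-592297) = -669060*(-1/592297) = 669060/592297 ≈ 1.1296)
(3818*(-1255) + p(f))*(c + J) = (3818*(-1255) + 2*2163)*(669060/592297 - 103530) = (-4791590 + 4326)*(-61319839350/592297) = -4787264*(-61319839350/592297) = 293554259406038400/592297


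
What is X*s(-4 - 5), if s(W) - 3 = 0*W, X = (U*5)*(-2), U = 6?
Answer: -180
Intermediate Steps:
X = -60 (X = (6*5)*(-2) = 30*(-2) = -60)
s(W) = 3 (s(W) = 3 + 0*W = 3 + 0 = 3)
X*s(-4 - 5) = -60*3 = -180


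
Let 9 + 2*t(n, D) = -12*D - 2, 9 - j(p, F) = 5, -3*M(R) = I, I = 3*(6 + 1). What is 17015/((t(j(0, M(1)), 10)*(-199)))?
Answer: 34030/26069 ≈ 1.3054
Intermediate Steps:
I = 21 (I = 3*7 = 21)
M(R) = -7 (M(R) = -⅓*21 = -7)
j(p, F) = 4 (j(p, F) = 9 - 1*5 = 9 - 5 = 4)
t(n, D) = -11/2 - 6*D (t(n, D) = -9/2 + (-12*D - 2)/2 = -9/2 + (-2 - 12*D)/2 = -9/2 + (-1 - 6*D) = -11/2 - 6*D)
17015/((t(j(0, M(1)), 10)*(-199))) = 17015/(((-11/2 - 6*10)*(-199))) = 17015/(((-11/2 - 60)*(-199))) = 17015/((-131/2*(-199))) = 17015/(26069/2) = 17015*(2/26069) = 34030/26069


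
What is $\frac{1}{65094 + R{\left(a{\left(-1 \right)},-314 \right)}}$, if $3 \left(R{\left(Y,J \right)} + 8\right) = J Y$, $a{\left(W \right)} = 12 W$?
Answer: $\frac{1}{66342} \approx 1.5073 \cdot 10^{-5}$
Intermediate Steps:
$R{\left(Y,J \right)} = -8 + \frac{J Y}{3}$
$\frac{1}{65094 + R{\left(a{\left(-1 \right)},-314 \right)}} = \frac{1}{65094 - \left(8 + \frac{314 \cdot 12 \left(-1\right)}{3}\right)} = \frac{1}{65094 - \left(8 + \frac{314}{3} \left(-12\right)\right)} = \frac{1}{65094 + \left(-8 + 1256\right)} = \frac{1}{65094 + 1248} = \frac{1}{66342}$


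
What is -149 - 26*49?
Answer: -1423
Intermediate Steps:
-149 - 26*49 = -149 - 1274 = -1423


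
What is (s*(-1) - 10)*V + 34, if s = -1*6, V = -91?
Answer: 398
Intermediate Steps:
s = -6
(s*(-1) - 10)*V + 34 = (-6*(-1) - 10)*(-91) + 34 = (6 - 10)*(-91) + 34 = -4*(-91) + 34 = 364 + 34 = 398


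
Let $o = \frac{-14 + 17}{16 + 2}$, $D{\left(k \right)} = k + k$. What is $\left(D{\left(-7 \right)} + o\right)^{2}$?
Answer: $\frac{6889}{36} \approx 191.36$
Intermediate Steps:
$D{\left(k \right)} = 2 k$
$o = \frac{1}{6}$ ($o = \frac{3}{18} = 3 \cdot \frac{1}{18} = \frac{1}{6} \approx 0.16667$)
$\left(D{\left(-7 \right)} + o\right)^{2} = \left(2 \left(-7\right) + \frac{1}{6}\right)^{2} = \left(-14 + \frac{1}{6}\right)^{2} = \left(- \frac{83}{6}\right)^{2} = \frac{6889}{36}$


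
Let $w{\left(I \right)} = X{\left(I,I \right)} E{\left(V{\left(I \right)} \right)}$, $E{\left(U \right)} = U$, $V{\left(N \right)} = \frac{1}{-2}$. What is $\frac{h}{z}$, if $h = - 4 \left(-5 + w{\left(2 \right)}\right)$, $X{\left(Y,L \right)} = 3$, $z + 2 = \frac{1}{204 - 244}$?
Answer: $- \frac{1040}{81} \approx -12.84$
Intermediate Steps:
$V{\left(N \right)} = - \frac{1}{2}$
$z = - \frac{81}{40}$ ($z = -2 + \frac{1}{204 - 244} = -2 + \frac{1}{-40} = -2 - \frac{1}{40} = - \frac{81}{40} \approx -2.025$)
$w{\left(I \right)} = - \frac{3}{2}$ ($w{\left(I \right)} = 3 \left(- \frac{1}{2}\right) = - \frac{3}{2}$)
$h = 26$ ($h = - 4 \left(-5 - \frac{3}{2}\right) = \left(-4\right) \left(- \frac{13}{2}\right) = 26$)
$\frac{h}{z} = \frac{26}{- \frac{81}{40}} = 26 \left(- \frac{40}{81}\right) = - \frac{1040}{81}$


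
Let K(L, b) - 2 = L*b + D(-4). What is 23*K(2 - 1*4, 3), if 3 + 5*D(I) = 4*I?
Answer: -897/5 ≈ -179.40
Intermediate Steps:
D(I) = -⅗ + 4*I/5 (D(I) = -⅗ + (4*I)/5 = -⅗ + 4*I/5)
K(L, b) = -9/5 + L*b (K(L, b) = 2 + (L*b + (-⅗ + (⅘)*(-4))) = 2 + (L*b + (-⅗ - 16/5)) = 2 + (L*b - 19/5) = 2 + (-19/5 + L*b) = -9/5 + L*b)
23*K(2 - 1*4, 3) = 23*(-9/5 + (2 - 1*4)*3) = 23*(-9/5 + (2 - 4)*3) = 23*(-9/5 - 2*3) = 23*(-9/5 - 6) = 23*(-39/5) = -897/5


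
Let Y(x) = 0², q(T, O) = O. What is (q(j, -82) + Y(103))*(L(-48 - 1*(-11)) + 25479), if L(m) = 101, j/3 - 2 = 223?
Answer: -2097560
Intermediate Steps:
j = 675 (j = 6 + 3*223 = 6 + 669 = 675)
Y(x) = 0
(q(j, -82) + Y(103))*(L(-48 - 1*(-11)) + 25479) = (-82 + 0)*(101 + 25479) = -82*25580 = -2097560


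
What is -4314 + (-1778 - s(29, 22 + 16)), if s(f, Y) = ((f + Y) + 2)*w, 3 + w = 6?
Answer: -6299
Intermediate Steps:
w = 3 (w = -3 + 6 = 3)
s(f, Y) = 6 + 3*Y + 3*f (s(f, Y) = ((f + Y) + 2)*3 = ((Y + f) + 2)*3 = (2 + Y + f)*3 = 6 + 3*Y + 3*f)
-4314 + (-1778 - s(29, 22 + 16)) = -4314 + (-1778 - (6 + 3*(22 + 16) + 3*29)) = -4314 + (-1778 - (6 + 3*38 + 87)) = -4314 + (-1778 - (6 + 114 + 87)) = -4314 + (-1778 - 1*207) = -4314 + (-1778 - 207) = -4314 - 1985 = -6299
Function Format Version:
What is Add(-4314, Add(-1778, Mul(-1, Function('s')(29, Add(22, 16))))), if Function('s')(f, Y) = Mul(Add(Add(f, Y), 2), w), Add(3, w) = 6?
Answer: -6299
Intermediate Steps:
w = 3 (w = Add(-3, 6) = 3)
Function('s')(f, Y) = Add(6, Mul(3, Y), Mul(3, f)) (Function('s')(f, Y) = Mul(Add(Add(f, Y), 2), 3) = Mul(Add(Add(Y, f), 2), 3) = Mul(Add(2, Y, f), 3) = Add(6, Mul(3, Y), Mul(3, f)))
Add(-4314, Add(-1778, Mul(-1, Function('s')(29, Add(22, 16))))) = Add(-4314, Add(-1778, Mul(-1, Add(6, Mul(3, Add(22, 16)), Mul(3, 29))))) = Add(-4314, Add(-1778, Mul(-1, Add(6, Mul(3, 38), 87)))) = Add(-4314, Add(-1778, Mul(-1, Add(6, 114, 87)))) = Add(-4314, Add(-1778, Mul(-1, 207))) = Add(-4314, Add(-1778, -207)) = Add(-4314, -1985) = -6299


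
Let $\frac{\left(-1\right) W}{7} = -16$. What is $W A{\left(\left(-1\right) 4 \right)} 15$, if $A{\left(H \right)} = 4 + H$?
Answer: $0$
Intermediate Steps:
$W = 112$ ($W = \left(-7\right) \left(-16\right) = 112$)
$W A{\left(\left(-1\right) 4 \right)} 15 = 112 \left(4 - 4\right) 15 = 112 \cdot 0 \cdot 15 = 0 \cdot 15 = 0$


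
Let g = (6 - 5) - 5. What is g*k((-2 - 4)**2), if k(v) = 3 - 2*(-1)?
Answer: -20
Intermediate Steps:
k(v) = 5 (k(v) = 3 + 2 = 5)
g = -4 (g = 1 - 5 = -4)
g*k((-2 - 4)**2) = -4*5 = -20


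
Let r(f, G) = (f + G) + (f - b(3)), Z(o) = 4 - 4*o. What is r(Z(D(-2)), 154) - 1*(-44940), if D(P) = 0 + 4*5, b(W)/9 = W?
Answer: 44915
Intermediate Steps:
b(W) = 9*W
D(P) = 20 (D(P) = 0 + 20 = 20)
r(f, G) = -27 + G + 2*f (r(f, G) = (f + G) + (f - 9*3) = (G + f) + (f - 1*27) = (G + f) + (f - 27) = (G + f) + (-27 + f) = -27 + G + 2*f)
r(Z(D(-2)), 154) - 1*(-44940) = (-27 + 154 + 2*(4 - 4*20)) - 1*(-44940) = (-27 + 154 + 2*(4 - 80)) + 44940 = (-27 + 154 + 2*(-76)) + 44940 = (-27 + 154 - 152) + 44940 = -25 + 44940 = 44915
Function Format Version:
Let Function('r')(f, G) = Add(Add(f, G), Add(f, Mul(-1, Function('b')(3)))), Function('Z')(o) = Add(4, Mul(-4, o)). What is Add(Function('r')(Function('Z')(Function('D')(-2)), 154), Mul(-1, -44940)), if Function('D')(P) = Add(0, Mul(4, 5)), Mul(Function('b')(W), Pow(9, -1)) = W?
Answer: 44915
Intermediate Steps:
Function('b')(W) = Mul(9, W)
Function('D')(P) = 20 (Function('D')(P) = Add(0, 20) = 20)
Function('r')(f, G) = Add(-27, G, Mul(2, f)) (Function('r')(f, G) = Add(Add(f, G), Add(f, Mul(-1, Mul(9, 3)))) = Add(Add(G, f), Add(f, Mul(-1, 27))) = Add(Add(G, f), Add(f, -27)) = Add(Add(G, f), Add(-27, f)) = Add(-27, G, Mul(2, f)))
Add(Function('r')(Function('Z')(Function('D')(-2)), 154), Mul(-1, -44940)) = Add(Add(-27, 154, Mul(2, Add(4, Mul(-4, 20)))), Mul(-1, -44940)) = Add(Add(-27, 154, Mul(2, Add(4, -80))), 44940) = Add(Add(-27, 154, Mul(2, -76)), 44940) = Add(Add(-27, 154, -152), 44940) = Add(-25, 44940) = 44915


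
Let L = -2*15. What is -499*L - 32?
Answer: 14938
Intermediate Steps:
L = -30
-499*L - 32 = -499*(-30) - 32 = 14970 - 32 = 14938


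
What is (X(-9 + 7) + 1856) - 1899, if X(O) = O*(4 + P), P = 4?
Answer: -59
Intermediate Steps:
X(O) = 8*O (X(O) = O*(4 + 4) = O*8 = 8*O)
(X(-9 + 7) + 1856) - 1899 = (8*(-9 + 7) + 1856) - 1899 = (8*(-2) + 1856) - 1899 = (-16 + 1856) - 1899 = 1840 - 1899 = -59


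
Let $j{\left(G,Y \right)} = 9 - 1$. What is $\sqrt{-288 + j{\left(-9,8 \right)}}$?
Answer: $2 i \sqrt{70} \approx 16.733 i$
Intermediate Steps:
$j{\left(G,Y \right)} = 8$ ($j{\left(G,Y \right)} = 9 - 1 = 8$)
$\sqrt{-288 + j{\left(-9,8 \right)}} = \sqrt{-288 + 8} = \sqrt{-280} = 2 i \sqrt{70}$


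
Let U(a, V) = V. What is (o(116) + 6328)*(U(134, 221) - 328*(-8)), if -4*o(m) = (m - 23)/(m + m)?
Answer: 16706667895/928 ≈ 1.8003e+7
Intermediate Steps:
o(m) = -(-23 + m)/(8*m) (o(m) = -(m - 23)/(4*(m + m)) = -(-23 + m)/(4*(2*m)) = -(-23 + m)*1/(2*m)/4 = -(-23 + m)/(8*m))
(o(116) + 6328)*(U(134, 221) - 328*(-8)) = ((1/8)*(23 - 1*116)/116 + 6328)*(221 - 328*(-8)) = ((1/8)*(1/116)*(23 - 116) + 6328)*(221 + 2624) = ((1/8)*(1/116)*(-93) + 6328)*2845 = (-93/928 + 6328)*2845 = (5872291/928)*2845 = 16706667895/928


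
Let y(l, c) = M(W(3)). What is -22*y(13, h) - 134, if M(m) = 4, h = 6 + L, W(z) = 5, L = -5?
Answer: -222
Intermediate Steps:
h = 1 (h = 6 - 5 = 1)
y(l, c) = 4
-22*y(13, h) - 134 = -22*4 - 134 = -88 - 134 = -222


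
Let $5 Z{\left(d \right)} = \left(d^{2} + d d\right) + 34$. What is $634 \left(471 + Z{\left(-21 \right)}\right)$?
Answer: $\frac{2073814}{5} \approx 4.1476 \cdot 10^{5}$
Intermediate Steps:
$Z{\left(d \right)} = \frac{34}{5} + \frac{2 d^{2}}{5}$ ($Z{\left(d \right)} = \frac{\left(d^{2} + d d\right) + 34}{5} = \frac{\left(d^{2} + d^{2}\right) + 34}{5} = \frac{2 d^{2} + 34}{5} = \frac{34 + 2 d^{2}}{5} = \frac{34}{5} + \frac{2 d^{2}}{5}$)
$634 \left(471 + Z{\left(-21 \right)}\right) = 634 \left(471 + \left(\frac{34}{5} + \frac{2 \left(-21\right)^{2}}{5}\right)\right) = 634 \left(471 + \left(\frac{34}{5} + \frac{2}{5} \cdot 441\right)\right) = 634 \left(471 + \left(\frac{34}{5} + \frac{882}{5}\right)\right) = 634 \left(471 + \frac{916}{5}\right) = 634 \cdot \frac{3271}{5} = \frac{2073814}{5}$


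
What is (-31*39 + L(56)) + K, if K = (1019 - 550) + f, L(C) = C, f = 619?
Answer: -65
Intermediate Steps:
K = 1088 (K = (1019 - 550) + 619 = 469 + 619 = 1088)
(-31*39 + L(56)) + K = (-31*39 + 56) + 1088 = (-1209 + 56) + 1088 = -1153 + 1088 = -65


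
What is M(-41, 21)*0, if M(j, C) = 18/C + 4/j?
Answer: 0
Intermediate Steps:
M(j, C) = 4/j + 18/C
M(-41, 21)*0 = (4/(-41) + 18/21)*0 = (4*(-1/41) + 18*(1/21))*0 = (-4/41 + 6/7)*0 = (218/287)*0 = 0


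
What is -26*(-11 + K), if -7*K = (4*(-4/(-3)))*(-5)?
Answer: 3926/21 ≈ 186.95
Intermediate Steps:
K = 80/21 (K = -4*(-4/(-3))*(-5)/7 = -4*(-4*(-1/3))*(-5)/7 = -4*(4/3)*(-5)/7 = -16*(-5)/21 = -1/7*(-80/3) = 80/21 ≈ 3.8095)
-26*(-11 + K) = -26*(-11 + 80/21) = -26*(-151/21) = 3926/21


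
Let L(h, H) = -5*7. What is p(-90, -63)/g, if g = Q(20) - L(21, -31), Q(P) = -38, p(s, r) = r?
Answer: 21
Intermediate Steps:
L(h, H) = -35
g = -3 (g = -38 - 1*(-35) = -38 + 35 = -3)
p(-90, -63)/g = -63/(-3) = -63*(-⅓) = 21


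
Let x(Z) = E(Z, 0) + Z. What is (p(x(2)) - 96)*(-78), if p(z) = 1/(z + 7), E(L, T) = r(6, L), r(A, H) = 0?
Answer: 22438/3 ≈ 7479.3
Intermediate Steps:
E(L, T) = 0
x(Z) = Z (x(Z) = 0 + Z = Z)
p(z) = 1/(7 + z)
(p(x(2)) - 96)*(-78) = (1/(7 + 2) - 96)*(-78) = (1/9 - 96)*(-78) = (⅑ - 96)*(-78) = -863/9*(-78) = 22438/3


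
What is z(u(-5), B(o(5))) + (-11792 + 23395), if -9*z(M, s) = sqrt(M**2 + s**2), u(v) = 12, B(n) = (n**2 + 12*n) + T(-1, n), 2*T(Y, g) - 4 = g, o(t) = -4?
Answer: 11603 - 4*sqrt(73)/9 ≈ 11599.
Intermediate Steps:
T(Y, g) = 2 + g/2
B(n) = 2 + n**2 + 25*n/2 (B(n) = (n**2 + 12*n) + (2 + n/2) = 2 + n**2 + 25*n/2)
z(M, s) = -sqrt(M**2 + s**2)/9
z(u(-5), B(o(5))) + (-11792 + 23395) = -sqrt(12**2 + (2 + (-4)**2 + (25/2)*(-4))**2)/9 + (-11792 + 23395) = -sqrt(144 + (2 + 16 - 50)**2)/9 + 11603 = -sqrt(144 + (-32)**2)/9 + 11603 = -sqrt(144 + 1024)/9 + 11603 = -4*sqrt(73)/9 + 11603 = 11603 - 4*sqrt(73)/9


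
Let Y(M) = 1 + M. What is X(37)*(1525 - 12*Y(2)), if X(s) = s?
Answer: 55093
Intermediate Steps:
X(37)*(1525 - 12*Y(2)) = 37*(1525 - 12*(1 + 2)) = 37*(1525 - 12*3) = 37*(1525 - 36) = 37*1489 = 55093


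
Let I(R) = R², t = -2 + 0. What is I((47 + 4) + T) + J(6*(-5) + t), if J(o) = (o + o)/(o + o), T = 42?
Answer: 8650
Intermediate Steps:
t = -2
J(o) = 1 (J(o) = (2*o)/((2*o)) = (2*o)*(1/(2*o)) = 1)
I((47 + 4) + T) + J(6*(-5) + t) = ((47 + 4) + 42)² + 1 = (51 + 42)² + 1 = 93² + 1 = 8649 + 1 = 8650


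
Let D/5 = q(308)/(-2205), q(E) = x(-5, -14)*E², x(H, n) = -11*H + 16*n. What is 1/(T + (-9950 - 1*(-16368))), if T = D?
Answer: 9/384946 ≈ 2.3380e-5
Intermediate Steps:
q(E) = -169*E² (q(E) = (-11*(-5) + 16*(-14))*E² = (55 - 224)*E² = -169*E²)
D = 327184/9 (D = 5*(-169*308²/(-2205)) = 5*(-169*94864*(-1/2205)) = 5*(-16032016*(-1/2205)) = 5*(327184/45) = 327184/9 ≈ 36354.)
T = 327184/9 ≈ 36354.
1/(T + (-9950 - 1*(-16368))) = 1/(327184/9 + (-9950 - 1*(-16368))) = 1/(327184/9 + (-9950 + 16368)) = 1/(327184/9 + 6418) = 1/(384946/9) = 9/384946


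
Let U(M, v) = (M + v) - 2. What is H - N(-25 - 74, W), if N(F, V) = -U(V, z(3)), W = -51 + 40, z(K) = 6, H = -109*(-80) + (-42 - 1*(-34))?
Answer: 8705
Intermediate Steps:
H = 8712 (H = 8720 + (-42 + 34) = 8720 - 8 = 8712)
W = -11
U(M, v) = -2 + M + v
N(F, V) = -4 - V (N(F, V) = -(-2 + V + 6) = -(4 + V) = -4 - V)
H - N(-25 - 74, W) = 8712 - (-4 - 1*(-11)) = 8712 - (-4 + 11) = 8712 - 1*7 = 8712 - 7 = 8705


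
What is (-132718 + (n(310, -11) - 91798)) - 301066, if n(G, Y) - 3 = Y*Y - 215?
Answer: -525673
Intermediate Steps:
n(G, Y) = -212 + Y**2 (n(G, Y) = 3 + (Y*Y - 215) = 3 + (Y**2 - 215) = 3 + (-215 + Y**2) = -212 + Y**2)
(-132718 + (n(310, -11) - 91798)) - 301066 = (-132718 + ((-212 + (-11)**2) - 91798)) - 301066 = (-132718 + ((-212 + 121) - 91798)) - 301066 = (-132718 + (-91 - 91798)) - 301066 = (-132718 - 91889) - 301066 = -224607 - 301066 = -525673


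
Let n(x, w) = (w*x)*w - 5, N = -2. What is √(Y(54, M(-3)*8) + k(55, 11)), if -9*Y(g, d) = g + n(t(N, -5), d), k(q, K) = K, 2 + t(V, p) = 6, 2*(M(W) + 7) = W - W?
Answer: I*√12494/3 ≈ 37.259*I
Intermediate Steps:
M(W) = -7 (M(W) = -7 + (W - W)/2 = -7 + (½)*0 = -7 + 0 = -7)
t(V, p) = 4 (t(V, p) = -2 + 6 = 4)
n(x, w) = -5 + x*w² (n(x, w) = x*w² - 5 = -5 + x*w²)
Y(g, d) = 5/9 - 4*d²/9 - g/9 (Y(g, d) = -(g + (-5 + 4*d²))/9 = -(-5 + g + 4*d²)/9 = 5/9 - 4*d²/9 - g/9)
√(Y(54, M(-3)*8) + k(55, 11)) = √((5/9 - 4*(-7*8)²/9 - ⅑*54) + 11) = √((5/9 - 4/9*(-56)² - 6) + 11) = √((5/9 - 4/9*3136 - 6) + 11) = √((5/9 - 12544/9 - 6) + 11) = √(-12593/9 + 11) = √(-12494/9) = I*√12494/3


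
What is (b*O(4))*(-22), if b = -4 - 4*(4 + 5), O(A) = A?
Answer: 3520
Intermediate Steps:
b = -40 (b = -4 - 4*9 = -4 - 36 = -40)
(b*O(4))*(-22) = -40*4*(-22) = -160*(-22) = 3520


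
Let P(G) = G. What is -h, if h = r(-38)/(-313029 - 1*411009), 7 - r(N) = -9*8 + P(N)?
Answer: 39/241346 ≈ 0.00016159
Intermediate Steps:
r(N) = 79 - N (r(N) = 7 - (-9*8 + N) = 7 - (-72 + N) = 7 + (72 - N) = 79 - N)
h = -39/241346 (h = (79 - 1*(-38))/(-313029 - 1*411009) = (79 + 38)/(-313029 - 411009) = 117/(-724038) = 117*(-1/724038) = -39/241346 ≈ -0.00016159)
-h = -1*(-39/241346) = 39/241346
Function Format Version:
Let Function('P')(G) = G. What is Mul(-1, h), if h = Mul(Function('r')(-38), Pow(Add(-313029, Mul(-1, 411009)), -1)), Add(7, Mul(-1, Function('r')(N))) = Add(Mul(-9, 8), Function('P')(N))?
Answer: Rational(39, 241346) ≈ 0.00016159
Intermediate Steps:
Function('r')(N) = Add(79, Mul(-1, N)) (Function('r')(N) = Add(7, Mul(-1, Add(Mul(-9, 8), N))) = Add(7, Mul(-1, Add(-72, N))) = Add(7, Add(72, Mul(-1, N))) = Add(79, Mul(-1, N)))
h = Rational(-39, 241346) (h = Mul(Add(79, Mul(-1, -38)), Pow(Add(-313029, Mul(-1, 411009)), -1)) = Mul(Add(79, 38), Pow(Add(-313029, -411009), -1)) = Mul(117, Pow(-724038, -1)) = Mul(117, Rational(-1, 724038)) = Rational(-39, 241346) ≈ -0.00016159)
Mul(-1, h) = Mul(-1, Rational(-39, 241346)) = Rational(39, 241346)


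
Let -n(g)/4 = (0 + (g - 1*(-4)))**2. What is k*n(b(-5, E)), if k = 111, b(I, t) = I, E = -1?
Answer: -444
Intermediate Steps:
n(g) = -4*(4 + g)**2 (n(g) = -4*(0 + (g - 1*(-4)))**2 = -4*(0 + (g + 4))**2 = -4*(0 + (4 + g))**2 = -4*(4 + g)**2)
k*n(b(-5, E)) = 111*(-4*(4 - 5)**2) = 111*(-4*(-1)**2) = 111*(-4*1) = 111*(-4) = -444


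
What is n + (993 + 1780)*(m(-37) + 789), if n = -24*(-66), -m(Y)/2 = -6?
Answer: 2222757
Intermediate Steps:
m(Y) = 12 (m(Y) = -2*(-6) = 12)
n = 1584
n + (993 + 1780)*(m(-37) + 789) = 1584 + (993 + 1780)*(12 + 789) = 1584 + 2773*801 = 1584 + 2221173 = 2222757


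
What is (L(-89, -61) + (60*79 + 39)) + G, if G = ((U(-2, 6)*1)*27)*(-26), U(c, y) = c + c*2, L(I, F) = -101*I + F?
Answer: 17919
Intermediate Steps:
L(I, F) = F - 101*I
U(c, y) = 3*c (U(c, y) = c + 2*c = 3*c)
G = 4212 (G = (((3*(-2))*1)*27)*(-26) = (-6*1*27)*(-26) = -6*27*(-26) = -162*(-26) = 4212)
(L(-89, -61) + (60*79 + 39)) + G = ((-61 - 101*(-89)) + (60*79 + 39)) + 4212 = ((-61 + 8989) + (4740 + 39)) + 4212 = (8928 + 4779) + 4212 = 13707 + 4212 = 17919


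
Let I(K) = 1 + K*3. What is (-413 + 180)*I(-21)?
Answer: 14446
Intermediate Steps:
I(K) = 1 + 3*K
(-413 + 180)*I(-21) = (-413 + 180)*(1 + 3*(-21)) = -233*(1 - 63) = -233*(-62) = 14446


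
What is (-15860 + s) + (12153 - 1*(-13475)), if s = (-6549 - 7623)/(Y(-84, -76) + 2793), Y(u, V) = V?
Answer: 26525484/2717 ≈ 9762.8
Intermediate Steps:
s = -14172/2717 (s = (-6549 - 7623)/(-76 + 2793) = -14172/2717 ≈ -5.2160)
(-15860 + s) + (12153 - 1*(-13475)) = (-15860 - 14172/2717) + (12153 - 1*(-13475)) = -43105792/2717 + (12153 + 13475) = -43105792/2717 + 25628 = 26525484/2717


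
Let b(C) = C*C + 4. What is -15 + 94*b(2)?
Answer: 737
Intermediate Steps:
b(C) = 4 + C² (b(C) = C² + 4 = 4 + C²)
-15 + 94*b(2) = -15 + 94*(4 + 2²) = -15 + 94*(4 + 4) = -15 + 94*8 = -15 + 752 = 737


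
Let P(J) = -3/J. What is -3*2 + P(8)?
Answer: -51/8 ≈ -6.3750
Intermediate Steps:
-3*2 + P(8) = -3*2 - 3/8 = -6 - 3*⅛ = -6 - 3/8 = -51/8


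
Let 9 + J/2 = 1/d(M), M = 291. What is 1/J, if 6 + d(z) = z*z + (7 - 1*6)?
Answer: -42338/762083 ≈ -0.055556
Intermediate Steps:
d(z) = -5 + z² (d(z) = -6 + (z*z + (7 - 1*6)) = -6 + (z² + (7 - 6)) = -6 + (z² + 1) = -6 + (1 + z²) = -5 + z²)
J = -762083/42338 (J = -18 + 2/(-5 + 291²) = -18 + 2/(-5 + 84681) = -18 + 2/84676 = -18 + 2*(1/84676) = -18 + 1/42338 = -762083/42338 ≈ -18.000)
1/J = 1/(-762083/42338) = -42338/762083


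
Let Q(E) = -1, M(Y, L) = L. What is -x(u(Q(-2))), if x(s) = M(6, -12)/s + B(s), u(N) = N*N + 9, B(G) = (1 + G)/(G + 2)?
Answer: 17/60 ≈ 0.28333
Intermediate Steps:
B(G) = (1 + G)/(2 + G)
u(N) = 9 + N² (u(N) = N² + 9 = 9 + N²)
x(s) = -12/s + (1 + s)/(2 + s)
-x(u(Q(-2))) = -(-24 + (9 + (-1)²)² - 11*(9 + (-1)²))/((9 + (-1)²)*(2 + (9 + (-1)²))) = -(-24 + (9 + 1)² - 11*(9 + 1))/((9 + 1)*(2 + (9 + 1))) = -(-24 + 10² - 11*10)/(10*(2 + 10)) = -(-24 + 100 - 110)/(10*12) = -(-34)/(10*12) = -1*(-17/60) = 17/60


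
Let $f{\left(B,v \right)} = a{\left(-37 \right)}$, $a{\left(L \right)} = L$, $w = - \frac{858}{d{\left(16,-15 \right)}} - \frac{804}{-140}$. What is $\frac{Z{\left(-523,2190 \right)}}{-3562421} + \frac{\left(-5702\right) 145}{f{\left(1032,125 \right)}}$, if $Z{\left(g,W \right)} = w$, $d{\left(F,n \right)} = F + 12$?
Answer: $\frac{29453740595113}{1318095770} \approx 22346.0$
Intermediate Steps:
$d{\left(F,n \right)} = 12 + F$
$w = - \frac{249}{10}$ ($w = - \frac{858}{12 + 16} - \frac{804}{-140} = - \frac{858}{28} - - \frac{201}{35} = \left(-858\right) \frac{1}{28} + \frac{201}{35} = - \frac{429}{14} + \frac{201}{35} = - \frac{249}{10} \approx -24.9$)
$Z{\left(g,W \right)} = - \frac{249}{10}$
$f{\left(B,v \right)} = -37$
$\frac{Z{\left(-523,2190 \right)}}{-3562421} + \frac{\left(-5702\right) 145}{f{\left(1032,125 \right)}} = - \frac{249}{10 \left(-3562421\right)} + \frac{\left(-5702\right) 145}{-37} = \left(- \frac{249}{10}\right) \left(- \frac{1}{3562421}\right) - - \frac{826790}{37} = \frac{249}{35624210} + \frac{826790}{37} = \frac{29453740595113}{1318095770}$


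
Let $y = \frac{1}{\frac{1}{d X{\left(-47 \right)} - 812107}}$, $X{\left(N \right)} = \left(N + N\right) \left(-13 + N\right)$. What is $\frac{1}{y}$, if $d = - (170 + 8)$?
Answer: $- \frac{1}{1816027} \approx -5.5065 \cdot 10^{-7}$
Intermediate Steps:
$d = -178$ ($d = \left(-1\right) 178 = -178$)
$X{\left(N \right)} = 2 N \left(-13 + N\right)$
$y = -1816027$ ($y = \frac{1}{\frac{1}{- 178 \cdot 2 \left(-47\right) \left(-13 - 47\right) - 812107}} = \frac{1}{\frac{1}{- 178 \cdot 2 \left(-47\right) \left(-60\right) - 812107}} = \frac{1}{\frac{1}{\left(-178\right) 5640 - 812107}} = \frac{1}{\frac{1}{-1003920 - 812107}} = \frac{1}{\frac{1}{-1816027}} = \frac{1}{- \frac{1}{1816027}} = -1816027$)
$\frac{1}{y} = \frac{1}{-1816027} = - \frac{1}{1816027}$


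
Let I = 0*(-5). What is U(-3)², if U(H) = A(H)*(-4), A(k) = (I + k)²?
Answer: 1296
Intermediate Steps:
I = 0
A(k) = k² (A(k) = (0 + k)² = k²)
U(H) = -4*H² (U(H) = H²*(-4) = -4*H²)
U(-3)² = (-4*(-3)²)² = (-4*9)² = (-36)² = 1296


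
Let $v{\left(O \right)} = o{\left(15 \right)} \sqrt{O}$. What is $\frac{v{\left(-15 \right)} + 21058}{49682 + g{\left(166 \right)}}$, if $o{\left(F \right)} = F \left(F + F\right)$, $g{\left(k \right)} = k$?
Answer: $\frac{10529}{24924} + \frac{75 i \sqrt{15}}{8308} \approx 0.42244 + 0.034963 i$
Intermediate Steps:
$o{\left(F \right)} = 2 F^{2}$ ($o{\left(F \right)} = F 2 F = 2 F^{2}$)
$v{\left(O \right)} = 450 \sqrt{O}$ ($v{\left(O \right)} = 2 \cdot 15^{2} \sqrt{O} = 2 \cdot 225 \sqrt{O} = 450 \sqrt{O}$)
$\frac{v{\left(-15 \right)} + 21058}{49682 + g{\left(166 \right)}} = \frac{450 \sqrt{-15} + 21058}{49682 + 166} = \frac{450 i \sqrt{15} + 21058}{49848} = \left(450 i \sqrt{15} + 21058\right) \frac{1}{49848} = \left(21058 + 450 i \sqrt{15}\right) \frac{1}{49848} = \frac{10529}{24924} + \frac{75 i \sqrt{15}}{8308}$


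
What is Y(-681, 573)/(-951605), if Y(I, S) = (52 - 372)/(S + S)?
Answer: 32/109053933 ≈ 2.9343e-7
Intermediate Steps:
Y(I, S) = -160/S (Y(I, S) = -320*1/(2*S) = -160/S)
Y(-681, 573)/(-951605) = -160/573/(-951605) = -160*1/573*(-1/951605) = -160/573*(-1/951605) = 32/109053933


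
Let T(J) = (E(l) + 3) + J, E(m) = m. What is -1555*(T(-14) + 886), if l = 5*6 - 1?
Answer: -1405720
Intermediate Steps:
l = 29 (l = 30 - 1 = 29)
T(J) = 32 + J (T(J) = (29 + 3) + J = 32 + J)
-1555*(T(-14) + 886) = -1555*((32 - 14) + 886) = -1555*(18 + 886) = -1555*904 = -1405720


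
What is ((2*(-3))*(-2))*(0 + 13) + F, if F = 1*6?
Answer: 162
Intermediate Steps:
F = 6
((2*(-3))*(-2))*(0 + 13) + F = ((2*(-3))*(-2))*(0 + 13) + 6 = -6*(-2)*13 + 6 = 12*13 + 6 = 156 + 6 = 162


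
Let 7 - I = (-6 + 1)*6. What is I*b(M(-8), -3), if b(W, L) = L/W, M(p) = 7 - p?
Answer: -37/5 ≈ -7.4000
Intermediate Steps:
I = 37 (I = 7 - (-6 + 1)*6 = 7 - (-5)*6 = 7 - 1*(-30) = 7 + 30 = 37)
I*b(M(-8), -3) = 37*(-3/(7 - 1*(-8))) = 37*(-3/(7 + 8)) = 37*(-3/15) = 37*(-3*1/15) = 37*(-⅕) = -37/5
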